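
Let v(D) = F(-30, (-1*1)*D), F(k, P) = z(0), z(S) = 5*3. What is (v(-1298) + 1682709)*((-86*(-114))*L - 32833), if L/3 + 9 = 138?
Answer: 6329255022060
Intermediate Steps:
L = 387 (L = -27 + 3*138 = -27 + 414 = 387)
z(S) = 15
F(k, P) = 15
v(D) = 15
(v(-1298) + 1682709)*((-86*(-114))*L - 32833) = (15 + 1682709)*(-86*(-114)*387 - 32833) = 1682724*(9804*387 - 32833) = 1682724*(3794148 - 32833) = 1682724*3761315 = 6329255022060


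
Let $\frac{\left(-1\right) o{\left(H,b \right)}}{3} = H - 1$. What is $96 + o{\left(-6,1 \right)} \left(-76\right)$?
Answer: $-1500$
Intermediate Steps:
$o{\left(H,b \right)} = 3 - 3 H$ ($o{\left(H,b \right)} = - 3 \left(H - 1\right) = - 3 \left(-1 + H\right) = 3 - 3 H$)
$96 + o{\left(-6,1 \right)} \left(-76\right) = 96 + \left(3 - -18\right) \left(-76\right) = 96 + \left(3 + 18\right) \left(-76\right) = 96 + 21 \left(-76\right) = 96 - 1596 = -1500$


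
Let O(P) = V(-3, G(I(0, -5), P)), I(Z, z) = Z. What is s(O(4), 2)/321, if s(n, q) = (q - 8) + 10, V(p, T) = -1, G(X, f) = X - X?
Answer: 4/321 ≈ 0.012461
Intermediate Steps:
G(X, f) = 0
O(P) = -1
s(n, q) = 2 + q (s(n, q) = (-8 + q) + 10 = 2 + q)
s(O(4), 2)/321 = (2 + 2)/321 = 4*(1/321) = 4/321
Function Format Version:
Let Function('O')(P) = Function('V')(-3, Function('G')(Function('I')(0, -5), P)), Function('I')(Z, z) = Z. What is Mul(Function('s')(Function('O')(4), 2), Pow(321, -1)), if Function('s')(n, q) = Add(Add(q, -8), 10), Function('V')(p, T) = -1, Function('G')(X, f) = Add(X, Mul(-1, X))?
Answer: Rational(4, 321) ≈ 0.012461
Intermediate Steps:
Function('G')(X, f) = 0
Function('O')(P) = -1
Function('s')(n, q) = Add(2, q) (Function('s')(n, q) = Add(Add(-8, q), 10) = Add(2, q))
Mul(Function('s')(Function('O')(4), 2), Pow(321, -1)) = Mul(Add(2, 2), Pow(321, -1)) = Mul(4, Rational(1, 321)) = Rational(4, 321)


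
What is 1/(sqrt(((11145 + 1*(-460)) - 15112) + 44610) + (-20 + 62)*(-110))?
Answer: -420/1936747 - sqrt(40183)/21304217 ≈ -0.00022627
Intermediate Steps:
1/(sqrt(((11145 + 1*(-460)) - 15112) + 44610) + (-20 + 62)*(-110)) = 1/(sqrt(((11145 - 460) - 15112) + 44610) + 42*(-110)) = 1/(sqrt((10685 - 15112) + 44610) - 4620) = 1/(sqrt(-4427 + 44610) - 4620) = 1/(sqrt(40183) - 4620) = 1/(-4620 + sqrt(40183))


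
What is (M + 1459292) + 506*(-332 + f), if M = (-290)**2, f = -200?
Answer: 1274200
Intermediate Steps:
M = 84100
(M + 1459292) + 506*(-332 + f) = (84100 + 1459292) + 506*(-332 - 200) = 1543392 + 506*(-532) = 1543392 - 269192 = 1274200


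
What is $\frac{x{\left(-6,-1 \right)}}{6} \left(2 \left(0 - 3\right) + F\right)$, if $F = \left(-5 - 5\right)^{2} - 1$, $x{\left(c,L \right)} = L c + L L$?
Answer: $\frac{217}{2} \approx 108.5$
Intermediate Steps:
$x{\left(c,L \right)} = L^{2} + L c$ ($x{\left(c,L \right)} = L c + L^{2} = L^{2} + L c$)
$F = 99$ ($F = \left(-10\right)^{2} - 1 = 100 - 1 = 99$)
$\frac{x{\left(-6,-1 \right)}}{6} \left(2 \left(0 - 3\right) + F\right) = \frac{\left(-1\right) \left(-1 - 6\right)}{6} \left(2 \left(0 - 3\right) + 99\right) = \left(-1\right) \left(-7\right) \frac{1}{6} \left(2 \left(-3\right) + 99\right) = 7 \cdot \frac{1}{6} \left(-6 + 99\right) = \frac{7}{6} \cdot 93 = \frac{217}{2}$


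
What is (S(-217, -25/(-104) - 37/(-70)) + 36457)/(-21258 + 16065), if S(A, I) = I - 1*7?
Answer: -14742311/2100280 ≈ -7.0192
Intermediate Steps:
S(A, I) = -7 + I (S(A, I) = I - 7 = -7 + I)
(S(-217, -25/(-104) - 37/(-70)) + 36457)/(-21258 + 16065) = ((-7 + (-25/(-104) - 37/(-70))) + 36457)/(-21258 + 16065) = ((-7 + (-25*(-1/104) - 37*(-1/70))) + 36457)/(-5193) = ((-7 + (25/104 + 37/70)) + 36457)*(-1/5193) = ((-7 + 2799/3640) + 36457)*(-1/5193) = (-22681/3640 + 36457)*(-1/5193) = (132680799/3640)*(-1/5193) = -14742311/2100280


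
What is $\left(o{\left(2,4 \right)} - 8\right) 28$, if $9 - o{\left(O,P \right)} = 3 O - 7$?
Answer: $56$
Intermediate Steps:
$o{\left(O,P \right)} = 16 - 3 O$ ($o{\left(O,P \right)} = 9 - \left(3 O - 7\right) = 9 - \left(-7 + 3 O\right) = 16 - 3 O$)
$\left(o{\left(2,4 \right)} - 8\right) 28 = \left(\left(16 - 6\right) - 8\right) 28 = \left(10 - 8\right) 28 = 2 \cdot 28 = 56$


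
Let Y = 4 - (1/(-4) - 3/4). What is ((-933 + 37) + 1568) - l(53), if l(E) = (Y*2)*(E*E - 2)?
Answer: -27398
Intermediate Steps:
Y = 5 (Y = 4 - (1*(-¼) - 3*¼) = 4 - (-¼ - ¾) = 4 - 1*(-1) = 4 + 1 = 5)
l(E) = -20 + 10*E² (l(E) = (5*2)*(E*E - 2) = 10*(E² - 2) = 10*(-2 + E²) = -20 + 10*E²)
((-933 + 37) + 1568) - l(53) = ((-933 + 37) + 1568) - (-20 + 10*53²) = (-896 + 1568) - (-20 + 10*2809) = 672 - (-20 + 28090) = 672 - 1*28070 = 672 - 28070 = -27398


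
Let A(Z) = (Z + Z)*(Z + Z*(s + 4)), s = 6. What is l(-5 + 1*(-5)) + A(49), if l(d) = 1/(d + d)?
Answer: 1056439/20 ≈ 52822.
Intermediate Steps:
l(d) = 1/(2*d)
A(Z) = 22*Z² (A(Z) = (Z + Z)*(Z + Z*(6 + 4)) = (2*Z)*(Z + Z*10) = (2*Z)*(Z + 10*Z) = (2*Z)*(11*Z) = 22*Z²)
l(-5 + 1*(-5)) + A(49) = 1/(2*(-5 + 1*(-5))) + 22*49² = 1/(2*(-5 - 5)) + 22*2401 = (½)/(-10) + 52822 = (½)*(-⅒) + 52822 = -1/20 + 52822 = 1056439/20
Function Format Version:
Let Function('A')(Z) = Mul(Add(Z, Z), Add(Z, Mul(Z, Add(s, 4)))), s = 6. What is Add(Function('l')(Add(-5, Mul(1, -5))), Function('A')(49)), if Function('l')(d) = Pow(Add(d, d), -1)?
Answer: Rational(1056439, 20) ≈ 52822.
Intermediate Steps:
Function('l')(d) = Mul(Rational(1, 2), Pow(d, -1)) (Function('l')(d) = Pow(Mul(2, d), -1) = Mul(Rational(1, 2), Pow(d, -1)))
Function('A')(Z) = Mul(22, Pow(Z, 2)) (Function('A')(Z) = Mul(Add(Z, Z), Add(Z, Mul(Z, Add(6, 4)))) = Mul(Mul(2, Z), Add(Z, Mul(Z, 10))) = Mul(Mul(2, Z), Add(Z, Mul(10, Z))) = Mul(Mul(2, Z), Mul(11, Z)) = Mul(22, Pow(Z, 2)))
Add(Function('l')(Add(-5, Mul(1, -5))), Function('A')(49)) = Add(Mul(Rational(1, 2), Pow(Add(-5, Mul(1, -5)), -1)), Mul(22, Pow(49, 2))) = Add(Mul(Rational(1, 2), Pow(Add(-5, -5), -1)), Mul(22, 2401)) = Add(Mul(Rational(1, 2), Pow(-10, -1)), 52822) = Add(Mul(Rational(1, 2), Rational(-1, 10)), 52822) = Add(Rational(-1, 20), 52822) = Rational(1056439, 20)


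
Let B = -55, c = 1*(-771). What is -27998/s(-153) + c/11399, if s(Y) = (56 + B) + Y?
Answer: 159516005/866324 ≈ 184.13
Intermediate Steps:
c = -771
s(Y) = 1 + Y (s(Y) = (56 - 55) + Y = 1 + Y)
-27998/s(-153) + c/11399 = -27998/(1 - 153) - 771/11399 = -27998/(-152) - 771*1/11399 = -27998*(-1/152) - 771/11399 = 13999/76 - 771/11399 = 159516005/866324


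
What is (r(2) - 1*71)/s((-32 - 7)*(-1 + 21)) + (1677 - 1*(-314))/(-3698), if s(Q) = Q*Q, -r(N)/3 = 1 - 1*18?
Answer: -30284959/56246580 ≈ -0.53843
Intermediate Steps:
r(N) = 51 (r(N) = -3*(1 - 1*18) = -3*(1 - 18) = -3*(-17) = 51)
s(Q) = Q²
(r(2) - 1*71)/s((-32 - 7)*(-1 + 21)) + (1677 - 1*(-314))/(-3698) = (51 - 1*71)/(((-32 - 7)*(-1 + 21))²) + (1677 - 1*(-314))/(-3698) = (51 - 71)/((-39*20)²) + (1677 + 314)*(-1/3698) = -20/((-780)²) + 1991*(-1/3698) = -20/608400 - 1991/3698 = -20*1/608400 - 1991/3698 = -1/30420 - 1991/3698 = -30284959/56246580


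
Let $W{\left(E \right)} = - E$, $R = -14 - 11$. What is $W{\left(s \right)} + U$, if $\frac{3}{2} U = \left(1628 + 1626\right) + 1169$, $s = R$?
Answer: $\frac{8921}{3} \approx 2973.7$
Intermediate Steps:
$R = -25$ ($R = -14 - 11 = -25$)
$s = -25$
$U = \frac{8846}{3}$ ($U = \frac{2 \left(\left(1628 + 1626\right) + 1169\right)}{3} = \frac{2 \left(3254 + 1169\right)}{3} = \frac{2}{3} \cdot 4423 = \frac{8846}{3} \approx 2948.7$)
$W{\left(s \right)} + U = \left(-1\right) \left(-25\right) + \frac{8846}{3} = 25 + \frac{8846}{3} = \frac{8921}{3}$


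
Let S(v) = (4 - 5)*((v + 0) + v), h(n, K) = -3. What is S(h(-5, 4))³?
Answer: 216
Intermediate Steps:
S(v) = -2*v (S(v) = -(v + v) = -2*v)
S(h(-5, 4))³ = (-2*(-3))³ = 6³ = 216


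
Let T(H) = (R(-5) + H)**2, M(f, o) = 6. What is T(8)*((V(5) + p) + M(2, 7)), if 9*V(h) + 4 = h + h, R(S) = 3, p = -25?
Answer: -6655/3 ≈ -2218.3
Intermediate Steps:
T(H) = (3 + H)**2
V(h) = -4/9 + 2*h/9 (V(h) = -4/9 + (h + h)/9 = -4/9 + (2*h)/9 = -4/9 + 2*h/9)
T(8)*((V(5) + p) + M(2, 7)) = (3 + 8)**2*(((-4/9 + (2/9)*5) - 25) + 6) = 11**2*(((-4/9 + 10/9) - 25) + 6) = 121*((2/3 - 25) + 6) = 121*(-73/3 + 6) = 121*(-55/3) = -6655/3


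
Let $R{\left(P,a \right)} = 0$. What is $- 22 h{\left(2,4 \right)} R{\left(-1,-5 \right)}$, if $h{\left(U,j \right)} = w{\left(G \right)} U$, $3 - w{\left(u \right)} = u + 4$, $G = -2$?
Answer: $0$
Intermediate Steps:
$w{\left(u \right)} = -1 - u$ ($w{\left(u \right)} = 3 - \left(u + 4\right) = 3 - \left(4 + u\right) = -1 - u$)
$h{\left(U,j \right)} = U$ ($h{\left(U,j \right)} = \left(-1 - -2\right) U = \left(-1 + 2\right) U = 1 U = U$)
$- 22 h{\left(2,4 \right)} R{\left(-1,-5 \right)} = \left(-22\right) 2 \cdot 0 = \left(-44\right) 0 = 0$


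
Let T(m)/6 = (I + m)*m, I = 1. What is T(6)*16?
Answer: 4032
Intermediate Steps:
T(m) = 6*m*(1 + m) (T(m) = 6*((1 + m)*m) = 6*(m*(1 + m)) = 6*m*(1 + m))
T(6)*16 = (6*6*(1 + 6))*16 = (6*6*7)*16 = 252*16 = 4032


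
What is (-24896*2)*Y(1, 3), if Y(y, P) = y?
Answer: -49792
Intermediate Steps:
(-24896*2)*Y(1, 3) = -24896*2*1 = -49792*1 = -49792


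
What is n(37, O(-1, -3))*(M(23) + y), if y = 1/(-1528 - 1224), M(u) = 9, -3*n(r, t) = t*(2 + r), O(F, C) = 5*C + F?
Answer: 321971/172 ≈ 1871.9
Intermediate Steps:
O(F, C) = F + 5*C
n(r, t) = -t*(2 + r)/3
y = -1/2752 (y = 1/(-2752) = -1/2752 ≈ -0.00036337)
n(37, O(-1, -3))*(M(23) + y) = (-(-1 + 5*(-3))*(2 + 37)/3)*(9 - 1/2752) = -⅓*(-1 - 15)*39*(24767/2752) = -⅓*(-16)*39*(24767/2752) = 208*(24767/2752) = 321971/172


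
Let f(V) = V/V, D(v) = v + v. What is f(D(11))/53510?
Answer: 1/53510 ≈ 1.8688e-5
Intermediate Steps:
D(v) = 2*v
f(V) = 1
f(D(11))/53510 = 1/53510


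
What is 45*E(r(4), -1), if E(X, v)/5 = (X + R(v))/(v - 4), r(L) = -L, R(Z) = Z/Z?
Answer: 135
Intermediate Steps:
R(Z) = 1
E(X, v) = 5*(1 + X)/(-4 + v) (E(X, v) = 5*((X + 1)/(v - 4)) = 5*((1 + X)/(-4 + v)) = 5*(1 + X)/(-4 + v))
45*E(r(4), -1) = 45*(5*(1 - 1*4)/(-4 - 1)) = 45*(5*(1 - 4)/(-5)) = 45*(5*(-1/5)*(-3)) = 45*3 = 135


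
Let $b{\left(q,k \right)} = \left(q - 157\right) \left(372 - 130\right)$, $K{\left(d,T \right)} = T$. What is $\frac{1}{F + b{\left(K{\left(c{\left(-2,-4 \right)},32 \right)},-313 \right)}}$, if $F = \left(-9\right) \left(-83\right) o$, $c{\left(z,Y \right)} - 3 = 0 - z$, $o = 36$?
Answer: $- \frac{1}{3358} \approx -0.0002978$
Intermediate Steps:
$c{\left(z,Y \right)} = 3 - z$ ($c{\left(z,Y \right)} = 3 + \left(0 - z\right) = 3 - z$)
$b{\left(q,k \right)} = -37994 + 242 q$ ($b{\left(q,k \right)} = \left(-157 + q\right) 242 = -37994 + 242 q$)
$F = 26892$ ($F = \left(-9\right) \left(-83\right) 36 = 747 \cdot 36 = 26892$)
$\frac{1}{F + b{\left(K{\left(c{\left(-2,-4 \right)},32 \right)},-313 \right)}} = \frac{1}{26892 + \left(-37994 + 242 \cdot 32\right)} = \frac{1}{26892 + \left(-37994 + 7744\right)} = \frac{1}{26892 - 30250} = \frac{1}{-3358} = - \frac{1}{3358}$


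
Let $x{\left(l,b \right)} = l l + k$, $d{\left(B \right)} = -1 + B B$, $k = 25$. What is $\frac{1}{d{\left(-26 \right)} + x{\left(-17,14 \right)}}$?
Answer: $\frac{1}{989} \approx 0.0010111$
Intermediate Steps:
$d{\left(B \right)} = -1 + B^{2}$
$x{\left(l,b \right)} = 25 + l^{2}$ ($x{\left(l,b \right)} = l l + 25 = l^{2} + 25 = 25 + l^{2}$)
$\frac{1}{d{\left(-26 \right)} + x{\left(-17,14 \right)}} = \frac{1}{\left(-1 + \left(-26\right)^{2}\right) + \left(25 + \left(-17\right)^{2}\right)} = \frac{1}{\left(-1 + 676\right) + \left(25 + 289\right)} = \frac{1}{675 + 314} = \frac{1}{989}$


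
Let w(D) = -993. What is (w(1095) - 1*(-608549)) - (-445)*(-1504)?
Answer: -61724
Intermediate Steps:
(w(1095) - 1*(-608549)) - (-445)*(-1504) = (-993 - 1*(-608549)) - (-445)*(-1504) = (-993 + 608549) - 1*669280 = 607556 - 669280 = -61724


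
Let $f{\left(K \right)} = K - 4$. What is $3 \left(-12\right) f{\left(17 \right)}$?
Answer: $-468$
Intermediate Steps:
$f{\left(K \right)} = -4 + K$
$3 \left(-12\right) f{\left(17 \right)} = 3 \left(-12\right) \left(-4 + 17\right) = \left(-36\right) 13 = -468$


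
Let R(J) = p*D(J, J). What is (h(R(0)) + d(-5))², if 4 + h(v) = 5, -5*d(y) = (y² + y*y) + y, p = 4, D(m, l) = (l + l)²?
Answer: 64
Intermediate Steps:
D(m, l) = 4*l² (D(m, l) = (2*l)² = 4*l²)
d(y) = -2*y²/5 - y/5 (d(y) = -((y² + y*y) + y)/5 = -((y² + y²) + y)/5 = -(2*y² + y)/5 = -(y + 2*y²)/5 = -2*y²/5 - y/5)
R(J) = 16*J² (R(J) = 4*(4*J²) = 16*J²)
h(v) = 1 (h(v) = -4 + 5 = 1)
(h(R(0)) + d(-5))² = (1 - ⅕*(-5)*(1 + 2*(-5)))² = (1 - ⅕*(-5)*(1 - 10))² = (1 - ⅕*(-5)*(-9))² = (1 - 9)² = (-8)² = 64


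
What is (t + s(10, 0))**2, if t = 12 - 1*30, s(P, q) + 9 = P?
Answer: 289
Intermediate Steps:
s(P, q) = -9 + P
t = -18 (t = 12 - 30 = -18)
(t + s(10, 0))**2 = (-18 + (-9 + 10))**2 = (-18 + 1)**2 = (-17)**2 = 289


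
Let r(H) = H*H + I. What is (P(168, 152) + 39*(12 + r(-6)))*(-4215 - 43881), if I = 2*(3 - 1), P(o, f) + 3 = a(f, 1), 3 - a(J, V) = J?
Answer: -90228096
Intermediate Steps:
a(J, V) = 3 - J
P(o, f) = -f (P(o, f) = -3 + (3 - f) = -f)
I = 4 (I = 2*2 = 4)
r(H) = 4 + H² (r(H) = H*H + 4 = H² + 4 = 4 + H²)
(P(168, 152) + 39*(12 + r(-6)))*(-4215 - 43881) = (-1*152 + 39*(12 + (4 + (-6)²)))*(-4215 - 43881) = (-152 + 39*(12 + (4 + 36)))*(-48096) = (-152 + 39*(12 + 40))*(-48096) = (-152 + 39*52)*(-48096) = (-152 + 2028)*(-48096) = 1876*(-48096) = -90228096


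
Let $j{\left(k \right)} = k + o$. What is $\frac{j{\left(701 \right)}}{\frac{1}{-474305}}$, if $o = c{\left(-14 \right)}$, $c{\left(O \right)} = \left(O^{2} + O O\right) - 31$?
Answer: $-503711910$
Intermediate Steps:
$c{\left(O \right)} = -31 + 2 O^{2}$ ($c{\left(O \right)} = \left(O^{2} + O^{2}\right) - 31 = 2 O^{2} - 31 = -31 + 2 O^{2}$)
$o = 361$ ($o = -31 + 2 \left(-14\right)^{2} = -31 + 2 \cdot 196 = -31 + 392 = 361$)
$j{\left(k \right)} = 361 + k$ ($j{\left(k \right)} = k + 361 = 361 + k$)
$\frac{j{\left(701 \right)}}{\frac{1}{-474305}} = \frac{361 + 701}{\frac{1}{-474305}} = \frac{1062}{- \frac{1}{474305}} = 1062 \left(-474305\right) = -503711910$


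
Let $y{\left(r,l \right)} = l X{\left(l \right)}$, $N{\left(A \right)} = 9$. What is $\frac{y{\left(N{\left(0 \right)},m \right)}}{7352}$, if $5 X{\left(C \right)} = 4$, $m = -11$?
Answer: $- \frac{11}{9190} \approx -0.001197$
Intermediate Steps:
$X{\left(C \right)} = \frac{4}{5}$ ($X{\left(C \right)} = \frac{1}{5} \cdot 4 = \frac{4}{5}$)
$y{\left(r,l \right)} = \frac{4 l}{5}$ ($y{\left(r,l \right)} = l \frac{4}{5} = \frac{4 l}{5}$)
$\frac{y{\left(N{\left(0 \right)},m \right)}}{7352} = \frac{\frac{4}{5} \left(-11\right)}{7352} = \left(- \frac{44}{5}\right) \frac{1}{7352} = - \frac{11}{9190}$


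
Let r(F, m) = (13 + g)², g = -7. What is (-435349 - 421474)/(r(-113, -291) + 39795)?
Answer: -77893/3621 ≈ -21.511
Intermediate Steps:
r(F, m) = 36 (r(F, m) = (13 - 7)² = 6² = 36)
(-435349 - 421474)/(r(-113, -291) + 39795) = (-435349 - 421474)/(36 + 39795) = -856823/39831 = -856823*1/39831 = -77893/3621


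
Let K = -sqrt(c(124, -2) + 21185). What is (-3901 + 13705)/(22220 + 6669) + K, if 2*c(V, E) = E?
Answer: 9804/28889 - 8*sqrt(331) ≈ -145.21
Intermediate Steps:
c(V, E) = E/2
K = -8*sqrt(331) (K = -sqrt((1/2)*(-2) + 21185) = -sqrt(-1 + 21185) = -sqrt(21184) = -8*sqrt(331) ≈ -145.55)
(-3901 + 13705)/(22220 + 6669) + K = (-3901 + 13705)/(22220 + 6669) - 8*sqrt(331) = 9804/28889 - 8*sqrt(331)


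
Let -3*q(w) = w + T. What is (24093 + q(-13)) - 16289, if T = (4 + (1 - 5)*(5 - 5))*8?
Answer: 23393/3 ≈ 7797.7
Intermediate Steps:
T = 32 (T = (4 - 4*0)*8 = (4 + 0)*8 = 4*8 = 32)
q(w) = -32/3 - w/3 (q(w) = -(w + 32)/3 = -(32 + w)/3 = -32/3 - w/3)
(24093 + q(-13)) - 16289 = (24093 + (-32/3 - ⅓*(-13))) - 16289 = (24093 + (-32/3 + 13/3)) - 16289 = (24093 - 19/3) - 16289 = 72260/3 - 16289 = 23393/3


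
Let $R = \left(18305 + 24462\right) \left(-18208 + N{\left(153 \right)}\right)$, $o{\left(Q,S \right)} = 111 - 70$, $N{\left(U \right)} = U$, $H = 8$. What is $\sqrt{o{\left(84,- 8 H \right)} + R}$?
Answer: $8 i \sqrt{12064971} \approx 27788.0 i$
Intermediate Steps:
$o{\left(Q,S \right)} = 41$ ($o{\left(Q,S \right)} = 111 - 70 = 41$)
$R = -772158185$ ($R = \left(18305 + 24462\right) \left(-18208 + 153\right) = 42767 \left(-18055\right) = -772158185$)
$\sqrt{o{\left(84,- 8 H \right)} + R} = \sqrt{41 - 772158185} = \sqrt{-772158144} = 8 i \sqrt{12064971}$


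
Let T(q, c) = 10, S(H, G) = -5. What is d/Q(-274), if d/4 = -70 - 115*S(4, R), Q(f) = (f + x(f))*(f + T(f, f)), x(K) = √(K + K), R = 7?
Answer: 505/18216 + 505*I*√137/2495592 ≈ 0.027723 + 0.0023685*I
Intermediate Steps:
x(K) = √2*√K (x(K) = √(2*K) = √2*√K)
Q(f) = (10 + f)*(f + √2*√f) (Q(f) = (f + √2*√f)*(f + 10) = (f + √2*√f)*(10 + f) = (10 + f)*(f + √2*√f))
d = 2020 (d = 4*(-70 - 115*(-5)) = 4*(-70 + 575) = 4*505 = 2020)
d/Q(-274) = 2020/((-274)² + 10*(-274) + √2*(-274)^(3/2) + 10*√2*√(-274)) = 2020/(75076 - 2740 + √2*(-274*I*√274) + 10*√2*(I*√274)) = 2020/(75076 - 2740 - 548*I*√137 + 20*I*√137) = 2020/(72336 - 528*I*√137)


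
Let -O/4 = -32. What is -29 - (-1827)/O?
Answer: -1885/128 ≈ -14.727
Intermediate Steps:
O = 128 (O = -4*(-32) = 128)
-29 - (-1827)/O = -29 - (-1827)/128 = -29 - 29*(-63/128) = -29 + 1827/128 = -1885/128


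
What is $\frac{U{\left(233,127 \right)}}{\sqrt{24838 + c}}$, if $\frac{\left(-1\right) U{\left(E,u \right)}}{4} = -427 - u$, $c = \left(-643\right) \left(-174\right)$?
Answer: $\frac{554 \sqrt{8545}}{8545} \approx 5.9931$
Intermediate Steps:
$c = 111882$
$U{\left(E,u \right)} = 1708 + 4 u$ ($U{\left(E,u \right)} = - 4 \left(-427 - u\right) = 1708 + 4 u$)
$\frac{U{\left(233,127 \right)}}{\sqrt{24838 + c}} = \frac{1708 + 4 \cdot 127}{\sqrt{24838 + 111882}} = \frac{1708 + 508}{\sqrt{136720}} = \frac{2216}{4 \sqrt{8545}} = 2216 \frac{\sqrt{8545}}{34180} = \frac{554 \sqrt{8545}}{8545}$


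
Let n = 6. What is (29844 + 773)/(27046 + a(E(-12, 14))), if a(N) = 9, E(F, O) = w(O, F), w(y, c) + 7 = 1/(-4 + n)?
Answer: 30617/27055 ≈ 1.1317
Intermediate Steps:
w(y, c) = -13/2 (w(y, c) = -7 + 1/(-4 + 6) = -7 + 1/2 = -7 + ½ = -13/2)
E(F, O) = -13/2
(29844 + 773)/(27046 + a(E(-12, 14))) = (29844 + 773)/(27046 + 9) = 30617/27055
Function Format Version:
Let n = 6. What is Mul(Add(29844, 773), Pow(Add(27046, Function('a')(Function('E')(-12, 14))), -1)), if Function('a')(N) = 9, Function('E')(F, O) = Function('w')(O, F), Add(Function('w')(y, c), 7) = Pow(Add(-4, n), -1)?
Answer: Rational(30617, 27055) ≈ 1.1317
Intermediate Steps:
Function('w')(y, c) = Rational(-13, 2) (Function('w')(y, c) = Add(-7, Pow(Add(-4, 6), -1)) = Add(-7, Pow(2, -1)) = Add(-7, Rational(1, 2)) = Rational(-13, 2))
Function('E')(F, O) = Rational(-13, 2)
Mul(Add(29844, 773), Pow(Add(27046, Function('a')(Function('E')(-12, 14))), -1)) = Mul(Add(29844, 773), Pow(Add(27046, 9), -1)) = Mul(30617, Pow(27055, -1)) = Mul(30617, Rational(1, 27055)) = Rational(30617, 27055)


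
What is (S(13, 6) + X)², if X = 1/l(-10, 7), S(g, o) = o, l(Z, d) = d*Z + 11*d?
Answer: 1849/49 ≈ 37.735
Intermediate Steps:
l(Z, d) = 11*d + Z*d (l(Z, d) = Z*d + 11*d = 11*d + Z*d)
X = ⅐ (X = 1/(7*(11 - 10)) = 1/(7*1) = 1/7 = ⅐ ≈ 0.14286)
(S(13, 6) + X)² = (6 + ⅐)² = (43/7)² = 1849/49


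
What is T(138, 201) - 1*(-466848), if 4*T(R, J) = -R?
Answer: 933627/2 ≈ 4.6681e+5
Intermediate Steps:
T(R, J) = -R/4 (T(R, J) = (-R)/4 = -R/4)
T(138, 201) - 1*(-466848) = -¼*138 - 1*(-466848) = -69/2 + 466848 = 933627/2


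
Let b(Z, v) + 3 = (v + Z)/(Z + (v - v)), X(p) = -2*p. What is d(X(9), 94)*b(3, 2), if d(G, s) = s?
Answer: -376/3 ≈ -125.33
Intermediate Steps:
b(Z, v) = -3 + (Z + v)/Z (b(Z, v) = -3 + (v + Z)/(Z + (v - v)) = -3 + (Z + v)/(Z + 0) = -3 + (Z + v)/Z)
d(X(9), 94)*b(3, 2) = 94*(-2 + 2/3) = 94*(-2 + 2*(⅓)) = 94*(-2 + ⅔) = 94*(-4/3) = -376/3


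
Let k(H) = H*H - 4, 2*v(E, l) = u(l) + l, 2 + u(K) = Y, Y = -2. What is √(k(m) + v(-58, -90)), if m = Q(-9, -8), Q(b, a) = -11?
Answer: √70 ≈ 8.3666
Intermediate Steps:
u(K) = -4 (u(K) = -2 - 2 = -4)
m = -11
v(E, l) = -2 + l/2 (v(E, l) = (-4 + l)/2 = -2 + l/2)
k(H) = -4 + H² (k(H) = H² - 4 = -4 + H²)
√(k(m) + v(-58, -90)) = √((-4 + (-11)²) + (-2 + (½)*(-90))) = √((-4 + 121) + (-2 - 45)) = √(117 - 47) = √70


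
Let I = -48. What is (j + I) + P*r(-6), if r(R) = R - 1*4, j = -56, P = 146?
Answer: -1564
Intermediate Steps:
r(R) = -4 + R (r(R) = R - 4 = -4 + R)
(j + I) + P*r(-6) = (-56 - 48) + 146*(-4 - 6) = -104 + 146*(-10) = -104 - 1460 = -1564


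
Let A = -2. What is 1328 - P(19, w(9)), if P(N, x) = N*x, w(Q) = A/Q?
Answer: 11990/9 ≈ 1332.2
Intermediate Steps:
w(Q) = -2/Q
1328 - P(19, w(9)) = 1328 - 19*(-2/9) = 1328 - 19*(-2*⅑) = 1328 - 19*(-2)/9 = 1328 - 1*(-38/9) = 1328 + 38/9 = 11990/9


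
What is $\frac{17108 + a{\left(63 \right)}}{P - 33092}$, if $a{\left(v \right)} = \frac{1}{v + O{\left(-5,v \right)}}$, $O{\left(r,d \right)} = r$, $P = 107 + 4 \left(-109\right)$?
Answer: $- \frac{992265}{1938418} \approx -0.51189$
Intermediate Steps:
$P = -329$ ($P = 107 - 436 = -329$)
$a{\left(v \right)} = \frac{1}{-5 + v}$ ($a{\left(v \right)} = \frac{1}{v - 5} = \frac{1}{-5 + v}$)
$\frac{17108 + a{\left(63 \right)}}{P - 33092} = \frac{17108 + \frac{1}{-5 + 63}}{-329 - 33092} = \frac{17108 + \frac{1}{58}}{-33421} = \left(17108 + \frac{1}{58}\right) \left(- \frac{1}{33421}\right) = \frac{992265}{58} \left(- \frac{1}{33421}\right) = - \frac{992265}{1938418}$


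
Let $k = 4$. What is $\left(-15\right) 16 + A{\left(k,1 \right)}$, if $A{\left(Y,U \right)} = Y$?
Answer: $-236$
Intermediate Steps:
$\left(-15\right) 16 + A{\left(k,1 \right)} = \left(-15\right) 16 + 4 = -240 + 4 = -236$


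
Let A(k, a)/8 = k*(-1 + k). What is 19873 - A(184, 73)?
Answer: -249503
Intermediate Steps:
A(k, a) = 8*k*(-1 + k) (A(k, a) = 8*(k*(-1 + k)) = 8*k*(-1 + k))
19873 - A(184, 73) = 19873 - 8*184*(-1 + 184) = 19873 - 8*184*183 = 19873 - 1*269376 = 19873 - 269376 = -249503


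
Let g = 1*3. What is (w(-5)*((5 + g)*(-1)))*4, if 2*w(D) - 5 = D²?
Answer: -480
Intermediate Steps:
g = 3
w(D) = 5/2 + D²/2
(w(-5)*((5 + g)*(-1)))*4 = ((5/2 + (½)*(-5)²)*((5 + 3)*(-1)))*4 = ((5/2 + (½)*25)*(8*(-1)))*4 = ((5/2 + 25/2)*(-8))*4 = (15*(-8))*4 = -120*4 = -480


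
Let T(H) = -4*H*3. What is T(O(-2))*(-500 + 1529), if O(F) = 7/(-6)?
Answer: 14406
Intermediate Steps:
O(F) = -7/6 (O(F) = 7*(-1/6) = -7/6)
T(H) = -12*H
T(O(-2))*(-500 + 1529) = (-12*(-7/6))*(-500 + 1529) = 14*1029 = 14406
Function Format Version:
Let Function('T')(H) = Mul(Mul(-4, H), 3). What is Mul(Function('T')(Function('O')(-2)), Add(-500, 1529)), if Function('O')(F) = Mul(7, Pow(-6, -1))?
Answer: 14406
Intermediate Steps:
Function('O')(F) = Rational(-7, 6) (Function('O')(F) = Mul(7, Rational(-1, 6)) = Rational(-7, 6))
Function('T')(H) = Mul(-12, H)
Mul(Function('T')(Function('O')(-2)), Add(-500, 1529)) = Mul(Mul(-12, Rational(-7, 6)), Add(-500, 1529)) = Mul(14, 1029) = 14406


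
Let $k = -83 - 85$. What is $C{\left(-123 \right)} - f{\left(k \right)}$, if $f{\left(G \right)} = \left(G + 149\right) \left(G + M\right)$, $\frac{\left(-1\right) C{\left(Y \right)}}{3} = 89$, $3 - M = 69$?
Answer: $-4713$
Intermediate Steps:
$M = -66$ ($M = 3 - 69 = -66$)
$k = -168$ ($k = -83 - 85 = -168$)
$C{\left(Y \right)} = -267$ ($C{\left(Y \right)} = \left(-3\right) 89 = -267$)
$f{\left(G \right)} = \left(-66 + G\right) \left(149 + G\right)$ ($f{\left(G \right)} = \left(G + 149\right) \left(G - 66\right) = \left(149 + G\right) \left(-66 + G\right) = \left(-66 + G\right) \left(149 + G\right)$)
$C{\left(-123 \right)} - f{\left(k \right)} = -267 - \left(-9834 + \left(-168\right)^{2} + 83 \left(-168\right)\right) = -267 - \left(-9834 + 28224 - 13944\right) = -267 - 4446 = -4713$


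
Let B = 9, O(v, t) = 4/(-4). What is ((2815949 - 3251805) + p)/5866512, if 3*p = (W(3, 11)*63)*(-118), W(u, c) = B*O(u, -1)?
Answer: -206777/2933256 ≈ -0.070494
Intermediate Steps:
O(v, t) = -1 (O(v, t) = 4*(-1/4) = -1)
W(u, c) = -9 (W(u, c) = 9*(-1) = -9)
p = 22302 (p = (-9*63*(-118))/3 = (-567*(-118))/3 = (1/3)*66906 = 22302)
((2815949 - 3251805) + p)/5866512 = ((2815949 - 3251805) + 22302)/5866512 = (-435856 + 22302)*(1/5866512) = -413554*1/5866512 = -206777/2933256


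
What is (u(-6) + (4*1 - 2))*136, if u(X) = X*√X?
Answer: 272 - 816*I*√6 ≈ 272.0 - 1998.8*I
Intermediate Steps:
u(X) = X^(3/2)
(u(-6) + (4*1 - 2))*136 = ((-6)^(3/2) + (4*1 - 2))*136 = (-6*I*√6 + (4 - 2))*136 = (-6*I*√6 + 2)*136 = (2 - 6*I*√6)*136 = 272 - 816*I*√6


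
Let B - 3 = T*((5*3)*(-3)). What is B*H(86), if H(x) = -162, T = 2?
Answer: 14094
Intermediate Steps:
B = -87 (B = 3 + 2*((5*3)*(-3)) = 3 + 2*(15*(-3)) = 3 + 2*(-45) = 3 - 90 = -87)
B*H(86) = -87*(-162) = 14094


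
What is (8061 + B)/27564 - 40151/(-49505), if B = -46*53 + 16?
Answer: 1385880859/1364555820 ≈ 1.0156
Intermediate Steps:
B = -2422 (B = -2438 + 16 = -2422)
(8061 + B)/27564 - 40151/(-49505) = (8061 - 2422)/27564 - 40151/(-49505) = 5639*(1/27564) - 40151*(-1/49505) = 5639/27564 + 40151/49505 = 1385880859/1364555820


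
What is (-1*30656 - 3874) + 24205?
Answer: -10325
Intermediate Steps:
(-1*30656 - 3874) + 24205 = (-30656 - 3874) + 24205 = -34530 + 24205 = -10325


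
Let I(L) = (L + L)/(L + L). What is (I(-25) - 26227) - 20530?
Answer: -46756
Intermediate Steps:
I(L) = 1 (I(L) = (2*L)/((2*L)) = (2*L)*(1/(2*L)) = 1)
(I(-25) - 26227) - 20530 = (1 - 26227) - 20530 = -26226 - 20530 = -46756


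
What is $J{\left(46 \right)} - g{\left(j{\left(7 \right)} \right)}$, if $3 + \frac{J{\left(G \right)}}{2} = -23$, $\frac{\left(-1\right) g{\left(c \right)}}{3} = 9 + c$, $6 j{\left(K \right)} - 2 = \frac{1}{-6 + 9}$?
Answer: $- \frac{143}{6} \approx -23.833$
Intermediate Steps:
$j{\left(K \right)} = \frac{7}{18}$ ($j{\left(K \right)} = \frac{1}{3} + \frac{1}{6 \left(-6 + 9\right)} = \frac{1}{3} + \frac{1}{6 \cdot 3} = \frac{1}{3} + \frac{1}{6} \cdot \frac{1}{3} = \frac{1}{3} + \frac{1}{18} = \frac{7}{18}$)
$g{\left(c \right)} = -27 - 3 c$ ($g{\left(c \right)} = - 3 \left(9 + c\right) = -27 - 3 c$)
$J{\left(G \right)} = -52$ ($J{\left(G \right)} = -6 + 2 \left(-23\right) = -6 - 46 = -52$)
$J{\left(46 \right)} - g{\left(j{\left(7 \right)} \right)} = -52 - \left(-27 - \frac{7}{6}\right) = -52 - - \frac{169}{6} = -52 + \frac{169}{6} = - \frac{143}{6}$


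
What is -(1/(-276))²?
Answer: -1/76176 ≈ -1.3127e-5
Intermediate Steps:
-(1/(-276))² = -(-1/276)² = -1*1/76176 = -1/76176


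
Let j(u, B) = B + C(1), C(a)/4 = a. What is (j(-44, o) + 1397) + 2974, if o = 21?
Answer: 4396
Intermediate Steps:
C(a) = 4*a
j(u, B) = 4 + B (j(u, B) = B + 4*1 = B + 4 = 4 + B)
(j(-44, o) + 1397) + 2974 = ((4 + 21) + 1397) + 2974 = (25 + 1397) + 2974 = 1422 + 2974 = 4396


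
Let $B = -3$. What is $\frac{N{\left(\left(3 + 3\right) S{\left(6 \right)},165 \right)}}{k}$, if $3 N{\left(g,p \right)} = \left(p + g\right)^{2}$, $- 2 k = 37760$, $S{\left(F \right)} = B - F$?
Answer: $- \frac{4107}{18880} \approx -0.21753$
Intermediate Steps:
$S{\left(F \right)} = -3 - F$
$k = -18880$ ($k = \left(- \frac{1}{2}\right) 37760 = -18880$)
$N{\left(g,p \right)} = \frac{\left(g + p\right)^{2}}{3}$ ($N{\left(g,p \right)} = \frac{\left(p + g\right)^{2}}{3} = \frac{\left(g + p\right)^{2}}{3}$)
$\frac{N{\left(\left(3 + 3\right) S{\left(6 \right)},165 \right)}}{k} = \frac{\frac{1}{3} \left(\left(3 + 3\right) \left(-3 - 6\right) + 165\right)^{2}}{-18880} = \frac{\left(6 \left(-3 - 6\right) + 165\right)^{2}}{3} \left(- \frac{1}{18880}\right) = \frac{\left(6 \left(-9\right) + 165\right)^{2}}{3} \left(- \frac{1}{18880}\right) = \frac{\left(-54 + 165\right)^{2}}{3} \left(- \frac{1}{18880}\right) = \frac{111^{2}}{3} \left(- \frac{1}{18880}\right) = \frac{1}{3} \cdot 12321 \left(- \frac{1}{18880}\right) = 4107 \left(- \frac{1}{18880}\right) = - \frac{4107}{18880}$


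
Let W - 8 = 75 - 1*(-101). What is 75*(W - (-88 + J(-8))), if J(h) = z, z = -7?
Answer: 20925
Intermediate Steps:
W = 184 (W = 8 + (75 - 1*(-101)) = 8 + (75 + 101) = 8 + 176 = 184)
J(h) = -7
75*(W - (-88 + J(-8))) = 75*(184 - (-88 - 7)) = 75*(184 - 1*(-95)) = 75*(184 + 95) = 75*279 = 20925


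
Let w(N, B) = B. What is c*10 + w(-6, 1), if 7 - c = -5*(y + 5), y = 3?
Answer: 471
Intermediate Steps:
c = 47 (c = 7 - (-5)*(3 + 5) = 7 - (-5)*8 = 7 - 1*(-40) = 7 + 40 = 47)
c*10 + w(-6, 1) = 47*10 + 1 = 470 + 1 = 471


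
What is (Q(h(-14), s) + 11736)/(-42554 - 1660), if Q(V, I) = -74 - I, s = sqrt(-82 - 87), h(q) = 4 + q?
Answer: -5831/22107 + 13*I/44214 ≈ -0.26376 + 0.00029402*I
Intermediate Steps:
s = 13*I (s = sqrt(-169) = 13*I ≈ 13.0*I)
(Q(h(-14), s) + 11736)/(-42554 - 1660) = ((-74 - 13*I) + 11736)/(-42554 - 1660) = ((-74 - 13*I) + 11736)/(-44214) = (11662 - 13*I)*(-1/44214) = -5831/22107 + 13*I/44214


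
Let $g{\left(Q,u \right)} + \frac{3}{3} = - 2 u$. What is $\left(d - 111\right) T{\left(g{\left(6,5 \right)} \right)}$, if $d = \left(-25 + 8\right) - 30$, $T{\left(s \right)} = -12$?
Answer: $1896$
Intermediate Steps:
$g{\left(Q,u \right)} = -1 - 2 u$
$d = -47$ ($d = -17 - 30 = -47$)
$\left(d - 111\right) T{\left(g{\left(6,5 \right)} \right)} = \left(-47 - 111\right) \left(-12\right) = \left(-158\right) \left(-12\right) = 1896$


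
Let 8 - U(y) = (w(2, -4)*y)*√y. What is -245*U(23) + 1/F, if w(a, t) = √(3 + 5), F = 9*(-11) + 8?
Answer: -178361/91 + 11270*√46 ≈ 74477.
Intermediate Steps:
F = -91 (F = -99 + 8 = -91)
w(a, t) = 2*√2 (w(a, t) = √8 = 2*√2)
U(y) = 8 - 2*√2*y^(3/2) (U(y) = 8 - (2*√2)*y*√y = 8 - 2*y*√2*√y = 8 - 2*√2*y^(3/2))
-245*U(23) + 1/F = -245*(8 - 2*√2*23^(3/2)) + 1/(-91) = -245*(8 - 2*√2*23*√23) - 1/91 = -245*(8 - 46*√46) - 1/91 = (-1960 + 11270*√46) - 1/91 = -178361/91 + 11270*√46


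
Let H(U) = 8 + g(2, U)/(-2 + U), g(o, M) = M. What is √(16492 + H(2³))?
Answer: 4*√9282/3 ≈ 128.46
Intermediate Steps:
H(U) = 8 + U/(-2 + U)
√(16492 + H(2³)) = √(16492 + (-16 + 9*2³)/(-2 + 2³)) = √(16492 + (-16 + 9*8)/(-2 + 8)) = √(16492 + (-16 + 72)/6) = √(16492 + (⅙)*56) = √(16492 + 28/3) = √(49504/3) = 4*√9282/3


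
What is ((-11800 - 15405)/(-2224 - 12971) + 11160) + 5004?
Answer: 49127837/3039 ≈ 16166.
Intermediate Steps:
((-11800 - 15405)/(-2224 - 12971) + 11160) + 5004 = (-27205/(-15195) + 11160) + 5004 = (-27205*(-1/15195) + 11160) + 5004 = (5441/3039 + 11160) + 5004 = 33920681/3039 + 5004 = 49127837/3039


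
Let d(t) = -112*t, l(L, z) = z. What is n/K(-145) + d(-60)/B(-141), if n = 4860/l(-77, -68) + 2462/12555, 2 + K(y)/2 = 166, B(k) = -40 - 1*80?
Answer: -3935586551/70006680 ≈ -56.217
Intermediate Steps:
B(k) = -120 (B(k) = -40 - 80 = -120)
K(y) = 328 (K(y) = -4 + 2*166 = -4 + 332 = 328)
n = -15212471/213435 (n = 4860/(-68) + 2462/12555 = 4860*(-1/68) + 2462*(1/12555) = -1215/17 + 2462/12555 = -15212471/213435 ≈ -71.275)
n/K(-145) + d(-60)/B(-141) = -15212471/213435/328 - 112*(-60)/(-120) = -15212471/213435*1/328 + 6720*(-1/120) = -15212471/70006680 - 56 = -3935586551/70006680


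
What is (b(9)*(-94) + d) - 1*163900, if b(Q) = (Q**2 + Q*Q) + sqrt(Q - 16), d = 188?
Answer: -178940 - 94*I*sqrt(7) ≈ -1.7894e+5 - 248.7*I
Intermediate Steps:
b(Q) = sqrt(-16 + Q) + 2*Q**2 (b(Q) = (Q**2 + Q**2) + sqrt(-16 + Q) = 2*Q**2 + sqrt(-16 + Q) = sqrt(-16 + Q) + 2*Q**2)
(b(9)*(-94) + d) - 1*163900 = ((sqrt(-16 + 9) + 2*9**2)*(-94) + 188) - 1*163900 = ((sqrt(-7) + 2*81)*(-94) + 188) - 163900 = ((I*sqrt(7) + 162)*(-94) + 188) - 163900 = ((162 + I*sqrt(7))*(-94) + 188) - 163900 = ((-15228 - 94*I*sqrt(7)) + 188) - 163900 = (-15040 - 94*I*sqrt(7)) - 163900 = -178940 - 94*I*sqrt(7)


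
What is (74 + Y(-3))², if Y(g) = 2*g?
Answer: 4624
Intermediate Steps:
(74 + Y(-3))² = (74 + 2*(-3))² = (74 - 6)² = 68² = 4624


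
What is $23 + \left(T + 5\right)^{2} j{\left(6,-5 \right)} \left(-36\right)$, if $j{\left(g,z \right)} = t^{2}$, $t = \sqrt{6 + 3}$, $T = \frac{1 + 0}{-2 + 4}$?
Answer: $-9778$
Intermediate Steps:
$T = \frac{1}{2}$ ($T = 1 \cdot \frac{1}{2} = \frac{1}{2} \approx 0.5$)
$t = 3$ ($t = \sqrt{9} = 3$)
$j{\left(g,z \right)} = 9$ ($j{\left(g,z \right)} = 3^{2} = 9$)
$23 + \left(T + 5\right)^{2} j{\left(6,-5 \right)} \left(-36\right) = 23 + \left(\frac{1}{2} + 5\right)^{2} \cdot 9 \left(-36\right) = 23 + \left(\frac{11}{2}\right)^{2} \cdot 9 \left(-36\right) = 23 + \frac{121}{4} \cdot 9 \left(-36\right) = 23 + \frac{1089}{4} \left(-36\right) = 23 - 9801 = -9778$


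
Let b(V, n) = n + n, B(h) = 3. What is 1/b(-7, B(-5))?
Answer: ⅙ ≈ 0.16667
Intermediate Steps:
b(V, n) = 2*n
1/b(-7, B(-5)) = 1/(2*3) = 1/6 = ⅙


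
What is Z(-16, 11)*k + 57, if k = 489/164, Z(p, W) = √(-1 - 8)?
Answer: 57 + 1467*I/164 ≈ 57.0 + 8.9451*I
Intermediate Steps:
Z(p, W) = 3*I (Z(p, W) = √(-9) = 3*I)
k = 489/164 (k = 489*(1/164) = 489/164 ≈ 2.9817)
Z(-16, 11)*k + 57 = (3*I)*(489/164) + 57 = 1467*I/164 + 57 = 57 + 1467*I/164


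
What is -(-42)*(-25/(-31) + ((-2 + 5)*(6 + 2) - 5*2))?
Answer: 19278/31 ≈ 621.87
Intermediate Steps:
-(-42)*(-25/(-31) + ((-2 + 5)*(6 + 2) - 5*2)) = -(-42)*(-25*(-1/31) + (3*8 - 10)) = -(-42)*(25/31 + (24 - 10)) = -(-42)*(25/31 + 14) = -(-42)*459/31 = -1*(-19278/31) = 19278/31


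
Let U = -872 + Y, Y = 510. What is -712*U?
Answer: 257744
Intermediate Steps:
U = -362 (U = -872 + 510 = -362)
-712*U = -712*(-362) = 257744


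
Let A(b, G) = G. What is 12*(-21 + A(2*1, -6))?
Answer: -324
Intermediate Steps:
12*(-21 + A(2*1, -6)) = 12*(-21 - 6) = 12*(-27) = -324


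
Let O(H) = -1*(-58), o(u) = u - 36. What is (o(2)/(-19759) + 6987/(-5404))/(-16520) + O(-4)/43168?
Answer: 3383179229483/2379590871525280 ≈ 0.0014217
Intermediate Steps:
o(u) = -36 + u
O(H) = 58
(o(2)/(-19759) + 6987/(-5404))/(-16520) + O(-4)/43168 = ((-36 + 2)/(-19759) + 6987/(-5404))/(-16520) + 58/43168 = (-34*(-1/19759) + 6987*(-1/5404))*(-1/16520) + 58*(1/43168) = (34/19759 - 6987/5404)*(-1/16520) + 29/21584 = -137872397/106777636*(-1/16520) + 29/21584 = 137872397/1763966546720 + 29/21584 = 3383179229483/2379590871525280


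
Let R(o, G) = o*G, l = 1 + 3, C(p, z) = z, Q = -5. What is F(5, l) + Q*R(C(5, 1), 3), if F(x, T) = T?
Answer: -11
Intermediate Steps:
l = 4
R(o, G) = G*o
F(5, l) + Q*R(C(5, 1), 3) = 4 - 15 = -11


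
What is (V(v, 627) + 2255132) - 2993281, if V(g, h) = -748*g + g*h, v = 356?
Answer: -781225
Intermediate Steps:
(V(v, 627) + 2255132) - 2993281 = (356*(-748 + 627) + 2255132) - 2993281 = (356*(-121) + 2255132) - 2993281 = (-43076 + 2255132) - 2993281 = 2212056 - 2993281 = -781225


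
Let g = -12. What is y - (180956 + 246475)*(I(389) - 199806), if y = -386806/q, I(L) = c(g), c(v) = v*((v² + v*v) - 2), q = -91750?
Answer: 3985171415084153/45875 ≈ 8.6870e+10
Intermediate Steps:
c(v) = v*(-2 + 2*v²) (c(v) = v*((v² + v²) - 2) = v*(2*v² - 2) = v*(-2 + 2*v²))
I(L) = -3432 (I(L) = 2*(-12)*(-1 + (-12)²) = 2*(-12)*(-1 + 144) = 2*(-12)*143 = -3432)
y = 193403/45875 (y = -386806/(-91750) = -386806*(-1/91750) = 193403/45875 ≈ 4.2159)
y - (180956 + 246475)*(I(389) - 199806) = 193403/45875 - (180956 + 246475)*(-3432 - 199806) = 193403/45875 - 427431*(-203238) = 193403/45875 - 1*(-86870221578) = 193403/45875 + 86870221578 = 3985171415084153/45875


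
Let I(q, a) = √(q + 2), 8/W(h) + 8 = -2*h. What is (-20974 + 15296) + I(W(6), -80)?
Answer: -5678 + 2*√10/5 ≈ -5676.7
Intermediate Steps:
W(h) = 8/(-8 - 2*h)
I(q, a) = √(2 + q)
(-20974 + 15296) + I(W(6), -80) = (-20974 + 15296) + √(2 - 4/(4 + 6)) = -5678 + √(2 - 4/10) = -5678 + √(2 - 4*⅒) = -5678 + √(2 - ⅖) = -5678 + √(8/5) = -5678 + 2*√10/5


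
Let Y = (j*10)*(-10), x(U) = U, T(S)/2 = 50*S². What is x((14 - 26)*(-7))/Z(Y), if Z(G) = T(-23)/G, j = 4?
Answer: -336/529 ≈ -0.63516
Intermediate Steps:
T(S) = 100*S² (T(S) = 2*(50*S²) = 100*S²)
Y = -400 (Y = (4*10)*(-10) = 40*(-10) = -400)
Z(G) = 52900/G (Z(G) = (100*(-23)²)/G = (100*529)/G = 52900/G)
x((14 - 26)*(-7))/Z(Y) = ((14 - 26)*(-7))/((52900/(-400))) = (-12*(-7))/((52900*(-1/400))) = 84/(-529/4) = 84*(-4/529) = -336/529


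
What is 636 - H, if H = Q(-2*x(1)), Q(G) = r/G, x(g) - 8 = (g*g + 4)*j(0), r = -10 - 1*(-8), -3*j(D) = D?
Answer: 5087/8 ≈ 635.88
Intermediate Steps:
j(D) = -D/3
r = -2 (r = -10 + 8 = -2)
x(g) = 8 (x(g) = 8 + (g*g + 4)*(-1/3*0) = 8 + (g**2 + 4)*0 = 8 + (4 + g**2)*0 = 8 + 0 = 8)
Q(G) = -2/G
H = 1/8 (H = -2/((-2*8)) = -2/(-16) = -2*(-1/16) = 1/8 ≈ 0.12500)
636 - H = 636 - 1*1/8 = 636 - 1/8 = 5087/8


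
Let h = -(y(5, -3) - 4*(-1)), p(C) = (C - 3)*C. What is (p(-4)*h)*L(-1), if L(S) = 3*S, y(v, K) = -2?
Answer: 168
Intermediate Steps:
p(C) = C*(-3 + C) (p(C) = (-3 + C)*C = C*(-3 + C))
h = -2 (h = -(-2 - 4*(-1)) = -(-2 + 4) = -1*2 = -2)
(p(-4)*h)*L(-1) = (-4*(-3 - 4)*(-2))*(3*(-1)) = (-4*(-7)*(-2))*(-3) = (28*(-2))*(-3) = -56*(-3) = 168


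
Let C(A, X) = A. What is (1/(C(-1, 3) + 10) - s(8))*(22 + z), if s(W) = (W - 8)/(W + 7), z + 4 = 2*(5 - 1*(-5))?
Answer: 38/9 ≈ 4.2222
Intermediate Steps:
z = 16 (z = -4 + 2*(5 - 1*(-5)) = -4 + 2*(5 + 5) = -4 + 2*10 = -4 + 20 = 16)
s(W) = (-8 + W)/(7 + W)
(1/(C(-1, 3) + 10) - s(8))*(22 + z) = (1/(-1 + 10) - (-8 + 8)/(7 + 8))*(22 + 16) = (1/9 - 0/15)*38 = (⅑ - 0/15)*38 = (⅑ - 1*0)*38 = (⅑ + 0)*38 = (⅑)*38 = 38/9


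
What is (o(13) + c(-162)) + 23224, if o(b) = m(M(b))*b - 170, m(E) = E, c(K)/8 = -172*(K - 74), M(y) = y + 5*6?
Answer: 348349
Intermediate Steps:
M(y) = 30 + y (M(y) = y + 30 = 30 + y)
c(K) = 101824 - 1376*K (c(K) = 8*(-172*(K - 74)) = 8*(-172*(-74 + K)) = 8*(12728 - 172*K) = 101824 - 1376*K)
o(b) = -170 + b*(30 + b) (o(b) = (30 + b)*b - 170 = b*(30 + b) - 170 = -170 + b*(30 + b))
(o(13) + c(-162)) + 23224 = ((-170 + 13*(30 + 13)) + (101824 - 1376*(-162))) + 23224 = ((-170 + 13*43) + (101824 + 222912)) + 23224 = ((-170 + 559) + 324736) + 23224 = (389 + 324736) + 23224 = 325125 + 23224 = 348349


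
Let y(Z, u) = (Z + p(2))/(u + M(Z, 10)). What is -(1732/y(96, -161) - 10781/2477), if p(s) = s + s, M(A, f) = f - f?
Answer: 172948626/61925 ≈ 2792.9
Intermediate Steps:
M(A, f) = 0
p(s) = 2*s
y(Z, u) = (4 + Z)/u (y(Z, u) = (Z + 2*2)/(u + 0) = (Z + 4)/u = (4 + Z)/u)
-(1732/y(96, -161) - 10781/2477) = -(1732/(((4 + 96)/(-161))) - 10781/2477) = -(1732/((-1/161*100)) - 10781*1/2477) = -(1732/(-100/161) - 10781/2477) = -(1732*(-161/100) - 10781/2477) = -(-69713/25 - 10781/2477) = -1*(-172948626/61925) = 172948626/61925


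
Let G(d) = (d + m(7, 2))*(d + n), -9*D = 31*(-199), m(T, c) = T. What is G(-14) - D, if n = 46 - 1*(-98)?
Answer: -14359/9 ≈ -1595.4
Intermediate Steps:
D = 6169/9 (D = -31*(-199)/9 = -1/9*(-6169) = 6169/9 ≈ 685.44)
n = 144 (n = 46 + 98 = 144)
G(d) = (7 + d)*(144 + d) (G(d) = (d + 7)*(d + 144) = (7 + d)*(144 + d))
G(-14) - D = (1008 + (-14)**2 + 151*(-14)) - 1*6169/9 = (1008 + 196 - 2114) - 6169/9 = -910 - 6169/9 = -14359/9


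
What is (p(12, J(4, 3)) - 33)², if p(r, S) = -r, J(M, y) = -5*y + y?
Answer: 2025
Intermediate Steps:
J(M, y) = -4*y
(p(12, J(4, 3)) - 33)² = (-1*12 - 33)² = (-12 - 33)² = (-45)² = 2025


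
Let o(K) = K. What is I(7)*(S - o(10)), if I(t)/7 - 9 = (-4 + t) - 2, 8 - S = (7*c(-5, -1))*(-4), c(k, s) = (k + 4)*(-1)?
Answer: 1820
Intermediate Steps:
c(k, s) = -4 - k (c(k, s) = (4 + k)*(-1) = -4 - k)
S = 36 (S = 8 - 7*(-4 - 1*(-5))*(-4) = 8 - 7*(-4 + 5)*(-4) = 8 - 7*1*(-4) = 8 - 7*(-4) = 8 - 1*(-28) = 8 + 28 = 36)
I(t) = 21 + 7*t (I(t) = 63 + 7*((-4 + t) - 2) = 63 + 7*(-6 + t) = 63 + (-42 + 7*t) = 21 + 7*t)
I(7)*(S - o(10)) = (21 + 7*7)*(36 - 1*10) = (21 + 49)*(36 - 10) = 70*26 = 1820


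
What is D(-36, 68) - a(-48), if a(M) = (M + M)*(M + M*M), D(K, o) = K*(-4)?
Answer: 216720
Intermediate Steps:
D(K, o) = -4*K
a(M) = 2*M*(M + M²) (a(M) = (2*M)*(M + M²) = 2*M*(M + M²))
D(-36, 68) - a(-48) = -4*(-36) - 2*(-48)²*(1 - 48) = 144 - 2*2304*(-47) = 144 - 1*(-216576) = 144 + 216576 = 216720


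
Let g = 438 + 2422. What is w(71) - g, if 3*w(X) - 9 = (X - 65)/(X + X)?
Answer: -202846/71 ≈ -2857.0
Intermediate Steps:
w(X) = 3 + (-65 + X)/(6*X) (w(X) = 3 + ((X - 65)/(X + X))/3 = 3 + ((-65 + X)/((2*X)))/3 = 3 + ((-65 + X)*(1/(2*X)))/3 = 3 + ((-65 + X)/(2*X))/3 = 3 + (-65 + X)/(6*X))
g = 2860
w(71) - g = (1/6)*(-65 + 19*71)/71 - 1*2860 = (1/6)*(1/71)*(-65 + 1349) - 2860 = (1/6)*(1/71)*1284 - 2860 = 214/71 - 2860 = -202846/71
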